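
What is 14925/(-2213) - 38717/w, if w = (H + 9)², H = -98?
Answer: -203901646/17529173 ≈ -11.632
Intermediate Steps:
w = 7921 (w = (-98 + 9)² = (-89)² = 7921)
14925/(-2213) - 38717/w = 14925/(-2213) - 38717/7921 = 14925*(-1/2213) - 38717*1/7921 = -14925/2213 - 38717/7921 = -203901646/17529173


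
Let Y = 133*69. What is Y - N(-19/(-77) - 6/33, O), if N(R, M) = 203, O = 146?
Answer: 8974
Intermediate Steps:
Y = 9177
Y - N(-19/(-77) - 6/33, O) = 9177 - 1*203 = 9177 - 203 = 8974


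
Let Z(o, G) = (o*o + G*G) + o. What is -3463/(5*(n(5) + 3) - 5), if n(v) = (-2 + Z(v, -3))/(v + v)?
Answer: -6926/57 ≈ -121.51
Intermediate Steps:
Z(o, G) = o + G**2 + o**2 (Z(o, G) = (o**2 + G**2) + o = (G**2 + o**2) + o = o + G**2 + o**2)
n(v) = (7 + v + v**2)/(2*v) (n(v) = (-2 + (v + (-3)**2 + v**2))/(v + v) = (-2 + (v + 9 + v**2))/((2*v)) = (-2 + (9 + v + v**2))*(1/(2*v)) = (7 + v + v**2)*(1/(2*v)) = (7 + v + v**2)/(2*v))
-3463/(5*(n(5) + 3) - 5) = -3463/(5*((1/2)*(7 + 5 + 5**2)/5 + 3) - 5) = -3463/(5*((1/2)*(1/5)*(7 + 5 + 25) + 3) - 5) = -3463/(5*((1/2)*(1/5)*37 + 3) - 5) = -3463/(5*(37/10 + 3) - 5) = -3463/(5*(67/10) - 5) = -3463/(67/2 - 5) = -3463/(57/2) = (2/57)*(-3463) = -6926/57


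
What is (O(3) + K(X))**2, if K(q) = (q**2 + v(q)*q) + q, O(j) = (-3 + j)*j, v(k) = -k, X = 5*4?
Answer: 400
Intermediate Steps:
X = 20
O(j) = j*(-3 + j)
K(q) = q (K(q) = (q**2 + (-q)*q) + q = (q**2 - q**2) + q = 0 + q = q)
(O(3) + K(X))**2 = (3*(-3 + 3) + 20)**2 = (3*0 + 20)**2 = (0 + 20)**2 = 20**2 = 400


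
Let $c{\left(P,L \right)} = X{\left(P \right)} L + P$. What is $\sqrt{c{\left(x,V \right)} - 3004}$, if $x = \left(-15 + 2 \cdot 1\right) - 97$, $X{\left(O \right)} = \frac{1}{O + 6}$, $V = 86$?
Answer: $\frac{i \sqrt{2105623}}{26} \approx 55.811 i$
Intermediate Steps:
$X{\left(O \right)} = \frac{1}{6 + O}$
$x = -110$ ($x = \left(-15 + 2\right) - 97 = -13 - 97 = -110$)
$c{\left(P,L \right)} = P + \frac{L}{6 + P}$ ($c{\left(P,L \right)} = \frac{L}{6 + P} + P = P + \frac{L}{6 + P}$)
$\sqrt{c{\left(x,V \right)} - 3004} = \sqrt{\frac{86 - 110 \left(6 - 110\right)}{6 - 110} - 3004} = \sqrt{\frac{86 - -11440}{-104} - 3004} = \sqrt{- \frac{86 + 11440}{104} - 3004} = \sqrt{\left(- \frac{1}{104}\right) 11526 - 3004} = \sqrt{- \frac{5763}{52} - 3004} = \sqrt{- \frac{161971}{52}} = \frac{i \sqrt{2105623}}{26}$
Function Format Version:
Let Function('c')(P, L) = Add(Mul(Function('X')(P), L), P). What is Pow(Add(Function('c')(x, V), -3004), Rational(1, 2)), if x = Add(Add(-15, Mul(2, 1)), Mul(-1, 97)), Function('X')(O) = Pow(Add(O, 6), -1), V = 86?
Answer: Mul(Rational(1, 26), I, Pow(2105623, Rational(1, 2))) ≈ Mul(55.811, I)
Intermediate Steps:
Function('X')(O) = Pow(Add(6, O), -1)
x = -110 (x = Add(Add(-15, 2), -97) = Add(-13, -97) = -110)
Function('c')(P, L) = Add(P, Mul(L, Pow(Add(6, P), -1))) (Function('c')(P, L) = Add(Mul(Pow(Add(6, P), -1), L), P) = Add(Mul(L, Pow(Add(6, P), -1)), P) = Add(P, Mul(L, Pow(Add(6, P), -1))))
Pow(Add(Function('c')(x, V), -3004), Rational(1, 2)) = Pow(Add(Mul(Pow(Add(6, -110), -1), Add(86, Mul(-110, Add(6, -110)))), -3004), Rational(1, 2)) = Pow(Add(Mul(Pow(-104, -1), Add(86, Mul(-110, -104))), -3004), Rational(1, 2)) = Pow(Add(Mul(Rational(-1, 104), Add(86, 11440)), -3004), Rational(1, 2)) = Pow(Add(Mul(Rational(-1, 104), 11526), -3004), Rational(1, 2)) = Pow(Add(Rational(-5763, 52), -3004), Rational(1, 2)) = Pow(Rational(-161971, 52), Rational(1, 2)) = Mul(Rational(1, 26), I, Pow(2105623, Rational(1, 2)))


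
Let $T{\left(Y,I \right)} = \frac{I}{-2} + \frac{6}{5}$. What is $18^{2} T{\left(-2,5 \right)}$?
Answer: $- \frac{2106}{5} \approx -421.2$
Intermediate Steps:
$T{\left(Y,I \right)} = \frac{6}{5} - \frac{I}{2}$ ($T{\left(Y,I \right)} = I \left(- \frac{1}{2}\right) + 6 \cdot \frac{1}{5} = - \frac{I}{2} + \frac{6}{5} = \frac{6}{5} - \frac{I}{2}$)
$18^{2} T{\left(-2,5 \right)} = 18^{2} \left(\frac{6}{5} - \frac{5}{2}\right) = 324 \left(\frac{6}{5} - \frac{5}{2}\right) = 324 \left(- \frac{13}{10}\right) = - \frac{2106}{5}$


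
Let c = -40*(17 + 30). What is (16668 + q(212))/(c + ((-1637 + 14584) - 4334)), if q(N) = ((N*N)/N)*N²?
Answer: 9544796/6733 ≈ 1417.6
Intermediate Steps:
c = -1880 (c = -40*47 = -1880)
q(N) = N³ (q(N) = (N²/N)*N² = N*N² = N³)
(16668 + q(212))/(c + ((-1637 + 14584) - 4334)) = (16668 + 212³)/(-1880 + ((-1637 + 14584) - 4334)) = (16668 + 9528128)/(-1880 + (12947 - 4334)) = 9544796/(-1880 + 8613) = 9544796/6733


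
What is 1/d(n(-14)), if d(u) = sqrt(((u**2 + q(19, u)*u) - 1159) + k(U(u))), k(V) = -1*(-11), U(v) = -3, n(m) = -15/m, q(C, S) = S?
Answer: -7*I*sqrt(224558)/112279 ≈ -0.029544*I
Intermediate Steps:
k(V) = 11
d(u) = sqrt(-1148 + 2*u**2) (d(u) = sqrt(((u**2 + u*u) - 1159) + 11) = sqrt(((u**2 + u**2) - 1159) + 11) = sqrt((2*u**2 - 1159) + 11) = sqrt((-1159 + 2*u**2) + 11) = sqrt(-1148 + 2*u**2))
1/d(n(-14)) = 1/(sqrt(-1148 + 2*(-15/(-14))**2)) = 1/(sqrt(-1148 + 2*(-15*(-1/14))**2)) = 1/(sqrt(-1148 + 2*(15/14)**2)) = 1/(sqrt(-1148 + 2*(225/196))) = 1/(sqrt(-1148 + 225/98)) = 1/(sqrt(-112279/98)) = 1/(I*sqrt(224558)/14) = -7*I*sqrt(224558)/112279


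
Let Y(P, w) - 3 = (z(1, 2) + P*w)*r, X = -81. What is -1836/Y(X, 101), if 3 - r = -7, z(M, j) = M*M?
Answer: 1836/81797 ≈ 0.022446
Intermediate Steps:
z(M, j) = M**2
r = 10 (r = 3 - 1*(-7) = 3 + 7 = 10)
Y(P, w) = 13 + 10*P*w (Y(P, w) = 3 + (1**2 + P*w)*10 = 3 + (1 + P*w)*10 = 3 + (10 + 10*P*w) = 13 + 10*P*w)
-1836/Y(X, 101) = -1836/(13 + 10*(-81)*101) = -1836/(13 - 81810) = -1836/(-81797) = -1836*(-1/81797) = 1836/81797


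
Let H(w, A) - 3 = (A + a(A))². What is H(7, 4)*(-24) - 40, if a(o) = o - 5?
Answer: -328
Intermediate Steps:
a(o) = -5 + o
H(w, A) = 3 + (-5 + 2*A)² (H(w, A) = 3 + (A + (-5 + A))² = 3 + (-5 + 2*A)²)
H(7, 4)*(-24) - 40 = (3 + (-5 + 2*4)²)*(-24) - 40 = (3 + (-5 + 8)²)*(-24) - 40 = (3 + 3²)*(-24) - 40 = (3 + 9)*(-24) - 40 = 12*(-24) - 40 = -288 - 40 = -328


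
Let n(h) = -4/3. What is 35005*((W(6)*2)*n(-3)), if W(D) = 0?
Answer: 0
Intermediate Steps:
n(h) = -4/3 (n(h) = -4*⅓ = -4/3)
35005*((W(6)*2)*n(-3)) = 35005*((0*2)*(-4/3)) = 35005*(0*(-4/3)) = 35005*0 = 0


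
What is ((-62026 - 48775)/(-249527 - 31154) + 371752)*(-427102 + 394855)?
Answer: -3364775612192511/280681 ≈ -1.1988e+10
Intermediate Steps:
((-62026 - 48775)/(-249527 - 31154) + 371752)*(-427102 + 394855) = (-110801/(-280681) + 371752)*(-32247) = (-110801*(-1/280681) + 371752)*(-32247) = (110801/280681 + 371752)*(-32247) = (104343833913/280681)*(-32247) = -3364775612192511/280681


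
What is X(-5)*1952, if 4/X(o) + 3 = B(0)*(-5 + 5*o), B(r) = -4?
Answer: 7808/117 ≈ 66.735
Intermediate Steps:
X(o) = 4/(17 - 20*o) (X(o) = 4/(-3 - 4*(-5 + 5*o)) = 4/(-3 + (20 - 20*o)) = 4/(17 - 20*o))
X(-5)*1952 = (4/(17 - 20*(-5)))*1952 = (4/(17 + 100))*1952 = (4/117)*1952 = 7808/117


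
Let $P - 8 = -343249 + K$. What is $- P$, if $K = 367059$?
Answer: $-23818$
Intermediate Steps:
$P = 23818$ ($P = 8 + \left(-343249 + 367059\right) = 8 + 23810 = 23818$)
$- P = \left(-1\right) 23818 = -23818$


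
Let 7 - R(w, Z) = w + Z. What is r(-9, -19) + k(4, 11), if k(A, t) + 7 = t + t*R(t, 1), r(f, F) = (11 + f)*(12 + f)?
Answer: -45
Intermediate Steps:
R(w, Z) = 7 - Z - w (R(w, Z) = 7 - (w + Z) = 7 - (Z + w) = 7 + (-Z - w) = 7 - Z - w)
k(A, t) = -7 + t + t*(6 - t) (k(A, t) = -7 + (t + t*(7 - 1*1 - t)) = -7 + (t + t*(7 - 1 - t)) = -7 + (t + t*(6 - t)) = -7 + t + t*(6 - t))
r(-9, -19) + k(4, 11) = (132 + (-9)**2 + 23*(-9)) + (-7 + 11 - 1*11*(-6 + 11)) = (132 + 81 - 207) + (-7 + 11 - 1*11*5) = 6 + (-7 + 11 - 55) = 6 - 51 = -45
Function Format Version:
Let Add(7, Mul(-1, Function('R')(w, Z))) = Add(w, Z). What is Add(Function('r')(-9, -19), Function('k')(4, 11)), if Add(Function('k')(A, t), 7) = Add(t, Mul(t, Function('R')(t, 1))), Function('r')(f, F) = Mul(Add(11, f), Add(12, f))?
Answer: -45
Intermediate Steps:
Function('R')(w, Z) = Add(7, Mul(-1, Z), Mul(-1, w)) (Function('R')(w, Z) = Add(7, Mul(-1, Add(w, Z))) = Add(7, Mul(-1, Add(Z, w))) = Add(7, Add(Mul(-1, Z), Mul(-1, w))) = Add(7, Mul(-1, Z), Mul(-1, w)))
Function('k')(A, t) = Add(-7, t, Mul(t, Add(6, Mul(-1, t)))) (Function('k')(A, t) = Add(-7, Add(t, Mul(t, Add(7, Mul(-1, 1), Mul(-1, t))))) = Add(-7, Add(t, Mul(t, Add(7, -1, Mul(-1, t))))) = Add(-7, Add(t, Mul(t, Add(6, Mul(-1, t))))) = Add(-7, t, Mul(t, Add(6, Mul(-1, t)))))
Add(Function('r')(-9, -19), Function('k')(4, 11)) = Add(Add(132, Pow(-9, 2), Mul(23, -9)), Add(-7, 11, Mul(-1, 11, Add(-6, 11)))) = Add(Add(132, 81, -207), Add(-7, 11, Mul(-1, 11, 5))) = Add(6, Add(-7, 11, -55)) = Add(6, -51) = -45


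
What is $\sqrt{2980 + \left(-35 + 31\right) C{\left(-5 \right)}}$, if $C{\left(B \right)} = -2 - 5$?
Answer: $8 \sqrt{47} \approx 54.845$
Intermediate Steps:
$C{\left(B \right)} = -7$
$\sqrt{2980 + \left(-35 + 31\right) C{\left(-5 \right)}} = \sqrt{2980 + \left(-35 + 31\right) \left(-7\right)} = \sqrt{2980 - -28} = \sqrt{2980 + 28} = \sqrt{3008} = 8 \sqrt{47}$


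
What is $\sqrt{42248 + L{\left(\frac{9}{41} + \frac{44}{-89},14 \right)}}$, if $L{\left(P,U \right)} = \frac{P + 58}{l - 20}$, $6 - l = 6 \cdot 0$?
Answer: $\frac{\sqrt{110247199218254}}{51086} \approx 205.53$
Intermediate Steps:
$l = 6$ ($l = 6 - 6 \cdot 0 = 6 - 0 = 6 + 0 = 6$)
$L{\left(P,U \right)} = - \frac{29}{7} - \frac{P}{14}$ ($L{\left(P,U \right)} = \frac{P + 58}{6 - 20} = \frac{58 + P}{-14} = \left(58 + P\right) \left(- \frac{1}{14}\right) = - \frac{29}{7} - \frac{P}{14}$)
$\sqrt{42248 + L{\left(\frac{9}{41} + \frac{44}{-89},14 \right)}} = \sqrt{42248 - \left(\frac{29}{7} + \frac{\frac{9}{41} + \frac{44}{-89}}{14}\right)} = \sqrt{42248 - \left(\frac{29}{7} + \frac{9 \cdot \frac{1}{41} + 44 \left(- \frac{1}{89}\right)}{14}\right)} = \sqrt{42248 - \left(\frac{29}{7} + \frac{\frac{9}{41} - \frac{44}{89}}{14}\right)} = \sqrt{42248 - \frac{210639}{51086}} = \sqrt{\frac{2158070689}{51086}} = \frac{\sqrt{110247199218254}}{51086}$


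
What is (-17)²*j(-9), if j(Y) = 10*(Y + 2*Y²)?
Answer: 442170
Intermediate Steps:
j(Y) = 10*Y + 20*Y²
(-17)²*j(-9) = (-17)²*(10*(-9)*(1 + 2*(-9))) = 289*(10*(-9)*(1 - 18)) = 289*(10*(-9)*(-17)) = 289*1530 = 442170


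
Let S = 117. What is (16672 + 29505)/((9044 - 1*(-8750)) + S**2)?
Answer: 46177/31483 ≈ 1.4667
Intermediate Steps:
(16672 + 29505)/((9044 - 1*(-8750)) + S**2) = (16672 + 29505)/((9044 - 1*(-8750)) + 117**2) = 46177/((9044 + 8750) + 13689) = 46177/(17794 + 13689) = 46177/31483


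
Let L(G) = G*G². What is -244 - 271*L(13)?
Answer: -595631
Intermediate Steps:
L(G) = G³
-244 - 271*L(13) = -244 - 271*13³ = -244 - 271*2197 = -244 - 595387 = -595631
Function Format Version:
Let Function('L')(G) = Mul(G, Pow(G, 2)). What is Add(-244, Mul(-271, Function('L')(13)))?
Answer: -595631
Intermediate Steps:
Function('L')(G) = Pow(G, 3)
Add(-244, Mul(-271, Function('L')(13))) = Add(-244, Mul(-271, Pow(13, 3))) = Add(-244, Mul(-271, 2197)) = Add(-244, -595387) = -595631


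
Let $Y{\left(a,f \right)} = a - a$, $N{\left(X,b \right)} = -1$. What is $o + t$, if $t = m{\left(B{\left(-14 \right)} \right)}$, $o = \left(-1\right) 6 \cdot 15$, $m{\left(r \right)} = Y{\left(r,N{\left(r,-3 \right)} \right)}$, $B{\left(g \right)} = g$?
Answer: $-90$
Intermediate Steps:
$Y{\left(a,f \right)} = 0$
$m{\left(r \right)} = 0$
$o = -90$ ($o = \left(-6\right) 15 = -90$)
$t = 0$
$o + t = -90 + 0 = -90$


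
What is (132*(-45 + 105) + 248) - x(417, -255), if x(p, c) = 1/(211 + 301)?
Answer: 4182015/512 ≈ 8168.0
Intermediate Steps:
x(p, c) = 1/512
(132*(-45 + 105) + 248) - x(417, -255) = (132*(-45 + 105) + 248) - 1*1/512 = (132*60 + 248) - 1/512 = (7920 + 248) - 1/512 = 8168 - 1/512 = 4182015/512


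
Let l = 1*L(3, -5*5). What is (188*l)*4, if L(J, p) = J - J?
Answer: 0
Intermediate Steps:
L(J, p) = 0
l = 0 (l = 1*0 = 0)
(188*l)*4 = (188*0)*4 = 0*4 = 0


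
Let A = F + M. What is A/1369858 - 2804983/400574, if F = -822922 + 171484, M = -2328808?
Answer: -2518118731809/274364749246 ≈ -9.1780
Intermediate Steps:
F = -651438
A = -2980246 (A = -651438 - 2328808 = -2980246)
A/1369858 - 2804983/400574 = -2980246/1369858 - 2804983/400574 = -2980246*1/1369858 - 2804983*1/400574 = -1490123/684929 - 2804983/400574 = -2518118731809/274364749246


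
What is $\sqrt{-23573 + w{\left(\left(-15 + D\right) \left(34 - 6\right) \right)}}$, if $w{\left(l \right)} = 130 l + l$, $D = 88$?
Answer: $\sqrt{244191} \approx 494.16$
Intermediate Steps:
$w{\left(l \right)} = 131 l$
$\sqrt{-23573 + w{\left(\left(-15 + D\right) \left(34 - 6\right) \right)}} = \sqrt{-23573 + 131 \left(-15 + 88\right) \left(34 - 6\right)} = \sqrt{-23573 + 131 \cdot 73 \cdot 28} = \sqrt{-23573 + 131 \cdot 2044} = \sqrt{-23573 + 267764} = \sqrt{244191}$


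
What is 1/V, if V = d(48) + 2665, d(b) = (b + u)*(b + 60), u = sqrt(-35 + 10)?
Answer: 7849/61898401 - 540*I/61898401 ≈ 0.0001268 - 8.724e-6*I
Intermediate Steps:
u = 5*I (u = sqrt(-25) = 5*I ≈ 5.0*I)
d(b) = (60 + b)*(b + 5*I) (d(b) = (b + 5*I)*(b + 60) = (b + 5*I)*(60 + b) = (60 + b)*(b + 5*I))
V = 7849 + 540*I (V = (48**2 + 300*I + 5*48*(12 + I)) + 2665 = (2304 + 300*I + (2880 + 240*I)) + 2665 = (5184 + 540*I) + 2665 = 7849 + 540*I ≈ 7849.0 + 540.0*I)
1/V = 1/(7849 + 540*I) = (7849 - 540*I)/61898401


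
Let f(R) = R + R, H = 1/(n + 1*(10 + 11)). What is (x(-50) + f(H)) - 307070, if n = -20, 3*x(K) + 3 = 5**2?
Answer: -921182/3 ≈ -3.0706e+5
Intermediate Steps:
x(K) = 22/3 (x(K) = -1 + (1/3)*5**2 = -1 + (1/3)*25 = -1 + 25/3 = 22/3)
H = 1 (H = 1/(-20 + 1*(10 + 11)) = 1/(-20 + 1*21) = 1/(-20 + 21) = 1/1 = 1)
f(R) = 2*R
(x(-50) + f(H)) - 307070 = (22/3 + 2*1) - 307070 = (22/3 + 2) - 307070 = 28/3 - 307070 = -921182/3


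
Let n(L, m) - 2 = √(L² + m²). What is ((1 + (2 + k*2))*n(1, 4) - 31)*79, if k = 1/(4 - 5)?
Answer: -2291 + 79*√17 ≈ -1965.3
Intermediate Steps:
k = -1 (k = 1/(-1) = -1)
n(L, m) = 2 + √(L² + m²)
((1 + (2 + k*2))*n(1, 4) - 31)*79 = ((1 + (2 - 1*2))*(2 + √(1² + 4²)) - 31)*79 = ((1 + (2 - 2))*(2 + √(1 + 16)) - 31)*79 = ((1 + 0)*(2 + √17) - 31)*79 = (1*(2 + √17) - 31)*79 = ((2 + √17) - 31)*79 = (-29 + √17)*79 = -2291 + 79*√17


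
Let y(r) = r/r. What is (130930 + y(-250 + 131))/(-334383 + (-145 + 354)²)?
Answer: -130931/290702 ≈ -0.45040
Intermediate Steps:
y(r) = 1
(130930 + y(-250 + 131))/(-334383 + (-145 + 354)²) = (130930 + 1)/(-334383 + (-145 + 354)²) = 130931/(-334383 + 209²) = 130931/(-334383 + 43681) = 130931/(-290702) = 130931*(-1/290702) = -130931/290702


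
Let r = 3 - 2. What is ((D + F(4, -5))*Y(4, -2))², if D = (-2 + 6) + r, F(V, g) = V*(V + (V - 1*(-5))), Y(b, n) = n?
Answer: 12996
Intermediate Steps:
r = 1
F(V, g) = V*(5 + 2*V) (F(V, g) = V*(V + (V + 5)) = V*(V + (5 + V)) = V*(5 + 2*V))
D = 5 (D = (-2 + 6) + 1 = 4 + 1 = 5)
((D + F(4, -5))*Y(4, -2))² = ((5 + 4*(5 + 2*4))*(-2))² = ((5 + 4*(5 + 8))*(-2))² = ((5 + 4*13)*(-2))² = ((5 + 52)*(-2))² = (57*(-2))² = (-114)² = 12996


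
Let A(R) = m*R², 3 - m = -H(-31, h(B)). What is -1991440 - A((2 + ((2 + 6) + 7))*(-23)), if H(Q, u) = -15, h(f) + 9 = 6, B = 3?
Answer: -156868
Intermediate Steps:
h(f) = -3 (h(f) = -9 + 6 = -3)
m = -12 (m = 3 - (-1)*(-15) = 3 - 1*15 = 3 - 15 = -12)
A(R) = -12*R²
-1991440 - A((2 + ((2 + 6) + 7))*(-23)) = -1991440 - (-12)*((2 + ((2 + 6) + 7))*(-23))² = -1991440 - (-12)*((2 + (8 + 7))*(-23))² = -1991440 - (-12)*((2 + 15)*(-23))² = -1991440 - (-12)*(17*(-23))² = -1991440 - (-12)*(-391)² = -1991440 - (-12)*152881 = -1991440 - 1*(-1834572) = -1991440 + 1834572 = -156868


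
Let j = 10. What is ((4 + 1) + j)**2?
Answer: 225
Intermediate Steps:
((4 + 1) + j)**2 = ((4 + 1) + 10)**2 = (5 + 10)**2 = 15**2 = 225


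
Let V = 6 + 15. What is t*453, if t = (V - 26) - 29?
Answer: -15402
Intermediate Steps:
V = 21
t = -34 (t = (21 - 26) - 29 = -5 - 29 = -34)
t*453 = -34*453 = -15402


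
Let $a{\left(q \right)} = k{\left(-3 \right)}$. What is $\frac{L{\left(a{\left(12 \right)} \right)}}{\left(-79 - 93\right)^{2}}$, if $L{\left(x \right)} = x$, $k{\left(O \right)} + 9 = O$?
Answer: $- \frac{3}{7396} \approx -0.00040562$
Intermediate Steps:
$k{\left(O \right)} = -9 + O$
$a{\left(q \right)} = -12$ ($a{\left(q \right)} = -9 - 3 = -12$)
$\frac{L{\left(a{\left(12 \right)} \right)}}{\left(-79 - 93\right)^{2}} = - \frac{12}{\left(-79 - 93\right)^{2}} = - \frac{12}{\left(-172\right)^{2}} = - \frac{12}{29584} = \left(-12\right) \frac{1}{29584} = - \frac{3}{7396}$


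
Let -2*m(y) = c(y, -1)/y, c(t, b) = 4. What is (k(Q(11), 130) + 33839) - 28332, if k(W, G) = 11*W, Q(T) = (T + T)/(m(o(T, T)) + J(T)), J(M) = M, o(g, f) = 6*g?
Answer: 1000760/181 ≈ 5529.1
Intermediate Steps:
m(y) = -2/y
Q(T) = 2*T/(T - 1/(3*T)) (Q(T) = (T + T)/(-2*1/(6*T) + T) = (2*T)/(-1/(3*T) + T) = (2*T)/(T - 1/(3*T)) = 2*T/(T - 1/(3*T)))
(k(Q(11), 130) + 33839) - 28332 = (11*(6*11²/(-1 + 3*11²)) + 33839) - 28332 = (11*(6*121/(-1 + 3*121)) + 33839) - 28332 = (11*(6*121/(-1 + 363)) + 33839) - 28332 = (11*(6*121/362) + 33839) - 28332 = (11*(6*121*(1/362)) + 33839) - 28332 = (11*(363/181) + 33839) - 28332 = (3993/181 + 33839) - 28332 = 6128852/181 - 28332 = 1000760/181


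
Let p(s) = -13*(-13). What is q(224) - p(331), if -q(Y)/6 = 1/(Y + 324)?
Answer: -46309/274 ≈ -169.01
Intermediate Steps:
p(s) = 169
q(Y) = -6/(324 + Y) (q(Y) = -6/(Y + 324) = -6/(324 + Y))
q(224) - p(331) = -6/(324 + 224) - 1*169 = -6/548 - 169 = -6*1/548 - 169 = -3/274 - 169 = -46309/274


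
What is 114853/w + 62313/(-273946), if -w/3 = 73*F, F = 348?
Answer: -18106259147/10438986276 ≈ -1.7345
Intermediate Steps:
w = -76212 (w = -219*348 = -3*25404 = -76212)
114853/w + 62313/(-273946) = 114853/(-76212) + 62313/(-273946) = 114853*(-1/76212) + 62313*(-1/273946) = -114853/76212 - 62313/273946 = -18106259147/10438986276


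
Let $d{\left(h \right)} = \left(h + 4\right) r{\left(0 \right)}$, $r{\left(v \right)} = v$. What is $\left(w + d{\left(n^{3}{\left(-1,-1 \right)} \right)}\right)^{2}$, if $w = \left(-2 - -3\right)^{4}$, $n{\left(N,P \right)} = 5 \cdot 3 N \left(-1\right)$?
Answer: $1$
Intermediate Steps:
$n{\left(N,P \right)} = - 15 N$ ($n{\left(N,P \right)} = 15 N \left(-1\right) = - 15 N$)
$d{\left(h \right)} = 0$ ($d{\left(h \right)} = \left(h + 4\right) 0 = \left(4 + h\right) 0 = 0$)
$w = 1$ ($w = \left(-2 + 3\right)^{4} = 1^{4} = 1$)
$\left(w + d{\left(n^{3}{\left(-1,-1 \right)} \right)}\right)^{2} = \left(1 + 0\right)^{2} = 1^{2} = 1$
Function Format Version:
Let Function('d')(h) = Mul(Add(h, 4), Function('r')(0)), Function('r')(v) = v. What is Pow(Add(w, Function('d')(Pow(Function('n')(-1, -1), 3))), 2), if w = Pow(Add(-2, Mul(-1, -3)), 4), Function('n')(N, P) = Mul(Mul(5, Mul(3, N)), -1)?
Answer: 1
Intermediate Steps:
Function('n')(N, P) = Mul(-15, N) (Function('n')(N, P) = Mul(Mul(15, N), -1) = Mul(-15, N))
Function('d')(h) = 0 (Function('d')(h) = Mul(Add(h, 4), 0) = Mul(Add(4, h), 0) = 0)
w = 1 (w = Pow(Add(-2, 3), 4) = Pow(1, 4) = 1)
Pow(Add(w, Function('d')(Pow(Function('n')(-1, -1), 3))), 2) = Pow(Add(1, 0), 2) = Pow(1, 2) = 1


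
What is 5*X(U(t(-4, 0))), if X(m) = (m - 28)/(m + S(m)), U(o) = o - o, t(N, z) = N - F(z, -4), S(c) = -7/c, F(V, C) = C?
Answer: 0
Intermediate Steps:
t(N, z) = 4 + N (t(N, z) = N - 1*(-4) = N + 4 = 4 + N)
U(o) = 0
X(m) = (-28 + m)/(m - 7/m) (X(m) = (m - 28)/(m - 7/m) = (-28 + m)/(m - 7/m))
5*X(U(t(-4, 0))) = 5*(0*(-28 + 0)/(-7 + 0**2)) = 5*(0*(-28)/(-7 + 0)) = 5*(0*(-28)/(-7)) = 5*(0*(-1/7)*(-28)) = 5*0 = 0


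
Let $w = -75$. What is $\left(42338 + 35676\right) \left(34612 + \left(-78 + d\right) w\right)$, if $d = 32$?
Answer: $2969368868$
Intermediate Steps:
$\left(42338 + 35676\right) \left(34612 + \left(-78 + d\right) w\right) = \left(42338 + 35676\right) \left(34612 + \left(-78 + 32\right) \left(-75\right)\right) = 78014 \left(34612 - -3450\right) = 78014 \left(34612 + 3450\right) = 78014 \cdot 38062 = 2969368868$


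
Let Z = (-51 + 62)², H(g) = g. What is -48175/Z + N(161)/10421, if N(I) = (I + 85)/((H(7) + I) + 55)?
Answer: -111953033759/281189843 ≈ -398.14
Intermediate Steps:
Z = 121 (Z = 11² = 121)
N(I) = (85 + I)/(62 + I) (N(I) = (I + 85)/((7 + I) + 55) = (85 + I)/(62 + I))
-48175/Z + N(161)/10421 = -48175/121 + ((85 + 161)/(62 + 161))/10421 = -48175*1/121 + (246/223)*(1/10421) = -48175/121 + ((1/223)*246)*(1/10421) = -48175/121 + (246/223)*(1/10421) = -48175/121 + 246/2323883 = -111953033759/281189843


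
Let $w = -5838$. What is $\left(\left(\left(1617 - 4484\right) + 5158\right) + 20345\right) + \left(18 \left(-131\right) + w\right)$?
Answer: $14440$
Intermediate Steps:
$\left(\left(\left(1617 - 4484\right) + 5158\right) + 20345\right) + \left(18 \left(-131\right) + w\right) = \left(\left(\left(1617 - 4484\right) + 5158\right) + 20345\right) + \left(18 \left(-131\right) - 5838\right) = \left(\left(-2867 + 5158\right) + 20345\right) - 8196 = \left(2291 + 20345\right) - 8196 = 22636 - 8196 = 14440$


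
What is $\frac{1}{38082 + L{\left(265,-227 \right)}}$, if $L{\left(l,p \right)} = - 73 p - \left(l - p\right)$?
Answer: $\frac{1}{54161} \approx 1.8463 \cdot 10^{-5}$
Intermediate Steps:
$L{\left(l,p \right)} = - l - 72 p$
$\frac{1}{38082 + L{\left(265,-227 \right)}} = \frac{1}{38082 - -16079} = \frac{1}{38082 + \left(-265 + 16344\right)} = \frac{1}{38082 + 16079} = \frac{1}{54161}$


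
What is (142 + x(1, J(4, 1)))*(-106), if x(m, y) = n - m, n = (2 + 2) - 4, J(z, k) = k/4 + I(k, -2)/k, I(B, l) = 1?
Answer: -14946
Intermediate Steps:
J(z, k) = 1/k + k/4 (J(z, k) = k/4 + 1/k = 1/k + k/4)
n = 0 (n = 4 - 4 = 0)
x(m, y) = -m (x(m, y) = 0 - m = -m)
(142 + x(1, J(4, 1)))*(-106) = (142 - 1*1)*(-106) = (142 - 1)*(-106) = 141*(-106) = -14946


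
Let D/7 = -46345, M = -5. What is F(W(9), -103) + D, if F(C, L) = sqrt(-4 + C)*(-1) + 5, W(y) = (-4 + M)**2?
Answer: -324410 - sqrt(77) ≈ -3.2442e+5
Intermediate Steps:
W(y) = 81 (W(y) = (-4 - 5)**2 = (-9)**2 = 81)
D = -324415 (D = 7*(-46345) = -324415)
F(C, L) = 5 - sqrt(-4 + C) (F(C, L) = -sqrt(-4 + C) + 5 = 5 - sqrt(-4 + C))
F(W(9), -103) + D = (5 - sqrt(-4 + 81)) - 324415 = (5 - sqrt(77)) - 324415 = -324410 - sqrt(77)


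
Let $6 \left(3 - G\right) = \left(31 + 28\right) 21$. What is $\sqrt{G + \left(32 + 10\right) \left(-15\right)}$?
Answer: $\frac{i \sqrt{3334}}{2} \approx 28.87 i$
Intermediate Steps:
$G = - \frac{407}{2}$ ($G = 3 - \frac{\left(31 + 28\right) 21}{6} = 3 - \frac{59 \cdot 21}{6} = 3 - \frac{413}{2} = - \frac{407}{2} \approx -203.5$)
$\sqrt{G + \left(32 + 10\right) \left(-15\right)} = \sqrt{- \frac{407}{2} + \left(32 + 10\right) \left(-15\right)} = \sqrt{- \frac{407}{2} + 42 \left(-15\right)} = \sqrt{- \frac{407}{2} - 630} = \sqrt{- \frac{1667}{2}} = \frac{i \sqrt{3334}}{2}$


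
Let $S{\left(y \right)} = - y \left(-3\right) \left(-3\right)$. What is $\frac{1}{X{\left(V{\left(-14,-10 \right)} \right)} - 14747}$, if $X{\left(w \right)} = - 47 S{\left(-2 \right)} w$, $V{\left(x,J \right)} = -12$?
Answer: $- \frac{1}{4595} \approx -0.00021763$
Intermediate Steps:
$S{\left(y \right)} = - 9 y$ ($S{\left(y \right)} = - - 3 y \left(-3\right) = - 9 y$)
$X{\left(w \right)} = - 846 w$ ($X{\left(w \right)} = - 47 \left(-9\right) \left(-2\right) w = - 47 \cdot 18 w = - 846 w$)
$\frac{1}{X{\left(V{\left(-14,-10 \right)} \right)} - 14747} = \frac{1}{\left(-846\right) \left(-12\right) - 14747} = \frac{1}{10152 - 14747} = \frac{1}{-4595} = - \frac{1}{4595}$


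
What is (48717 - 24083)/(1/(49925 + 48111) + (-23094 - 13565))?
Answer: -2415018824/3593901723 ≈ -0.67198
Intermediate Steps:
(48717 - 24083)/(1/(49925 + 48111) + (-23094 - 13565)) = 24634/(1/98036 - 36659) = 24634/(-3593901723/98036) = 24634*(-98036/3593901723) = -2415018824/3593901723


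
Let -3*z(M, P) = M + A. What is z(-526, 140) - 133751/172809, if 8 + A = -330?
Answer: 49635241/172809 ≈ 287.23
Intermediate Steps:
A = -338 (A = -8 - 330 = -338)
z(M, P) = 338/3 - M/3 (z(M, P) = -(M - 338)/3 = -(-338 + M)/3 = 338/3 - M/3)
z(-526, 140) - 133751/172809 = (338/3 - 1/3*(-526)) - 133751/172809 = (338/3 + 526/3) - 133751/172809 = 288 - 1*133751/172809 = 288 - 133751/172809 = 49635241/172809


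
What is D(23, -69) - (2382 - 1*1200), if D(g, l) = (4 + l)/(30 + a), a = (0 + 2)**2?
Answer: -40253/34 ≈ -1183.9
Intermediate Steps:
a = 4 (a = 2**2 = 4)
D(g, l) = 2/17 + l/34 (D(g, l) = (4 + l)/(30 + 4) = (4 + l)/34 = (4 + l)*(1/34) = 2/17 + l/34)
D(23, -69) - (2382 - 1*1200) = (2/17 + (1/34)*(-69)) - (2382 - 1*1200) = (2/17 - 69/34) - (2382 - 1200) = -65/34 - 1*1182 = -65/34 - 1182 = -40253/34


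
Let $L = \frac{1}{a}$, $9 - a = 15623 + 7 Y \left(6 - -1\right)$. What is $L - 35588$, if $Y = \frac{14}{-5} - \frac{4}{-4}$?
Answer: $- \frac{2762660857}{77629} \approx -35588.0$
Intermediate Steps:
$Y = - \frac{9}{5}$ ($Y = 14 \left(- \frac{1}{5}\right) - -1 = - \frac{14}{5} + 1 = - \frac{9}{5} \approx -1.8$)
$a = - \frac{77629}{5}$ ($a = 9 - \left(15623 + 7 \left(- \frac{9}{5}\right) \left(6 - -1\right)\right) = 9 - \left(15623 - \frac{63 \left(6 + 1\right)}{5}\right) = 9 - \left(15623 - \frac{441}{5}\right) = 9 - \frac{77674}{5} = - \frac{77629}{5} \approx -15526.0$)
$L = - \frac{5}{77629}$ ($L = \frac{1}{- \frac{77629}{5}} = - \frac{5}{77629} \approx -6.4409 \cdot 10^{-5}$)
$L - 35588 = - \frac{5}{77629} - 35588 = - \frac{2762660857}{77629}$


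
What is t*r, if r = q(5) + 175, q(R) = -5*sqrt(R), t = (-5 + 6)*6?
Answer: 1050 - 30*sqrt(5) ≈ 982.92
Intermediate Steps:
t = 6 (t = 1*6 = 6)
r = 175 - 5*sqrt(5) (r = -5*sqrt(5) + 175 = 175 - 5*sqrt(5) ≈ 163.82)
t*r = 6*(175 - 5*sqrt(5)) = 1050 - 30*sqrt(5)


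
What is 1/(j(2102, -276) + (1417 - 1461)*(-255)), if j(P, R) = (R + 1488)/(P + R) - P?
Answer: 913/8325340 ≈ 0.00010967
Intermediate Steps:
j(P, R) = -P + (1488 + R)/(P + R) (j(P, R) = (1488 + R)/(P + R) - P = -P + (1488 + R)/(P + R))
1/(j(2102, -276) + (1417 - 1461)*(-255)) = 1/((1488 - 276 - 1*2102**2 - 1*2102*(-276))/(2102 - 276) + (1417 - 1461)*(-255)) = 1/((1488 - 276 - 1*4418404 + 580152)/1826 - 44*(-255)) = 1/((1488 - 276 - 4418404 + 580152)/1826 + 11220) = 1/((1/1826)*(-3837040) + 11220) = 1/(-1918520/913 + 11220) = 1/(8325340/913) = 913/8325340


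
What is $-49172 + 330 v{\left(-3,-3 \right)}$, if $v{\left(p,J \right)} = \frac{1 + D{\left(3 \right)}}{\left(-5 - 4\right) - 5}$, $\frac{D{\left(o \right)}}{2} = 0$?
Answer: $- \frac{344369}{7} \approx -49196.0$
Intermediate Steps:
$D{\left(o \right)} = 0$ ($D{\left(o \right)} = 2 \cdot 0 = 0$)
$v{\left(p,J \right)} = - \frac{1}{14}$ ($v{\left(p,J \right)} = \frac{1 + 0}{\left(-5 - 4\right) - 5} = 1 \frac{1}{\left(-5 - 4\right) - 5} = 1 \frac{1}{-9 - 5} = 1 \frac{1}{-14} = 1 \left(- \frac{1}{14}\right) = - \frac{1}{14}$)
$-49172 + 330 v{\left(-3,-3 \right)} = -49172 + 330 \left(- \frac{1}{14}\right) = -49172 - \frac{165}{7} = - \frac{344369}{7}$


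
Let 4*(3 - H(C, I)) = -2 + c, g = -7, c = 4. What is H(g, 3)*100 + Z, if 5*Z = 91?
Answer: 1341/5 ≈ 268.20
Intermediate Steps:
Z = 91/5 (Z = (⅕)*91 = 91/5 ≈ 18.200)
H(C, I) = 5/2 (H(C, I) = 3 - (-2 + 4)/4 = 3 - ¼*2 = 3 - ½ = 5/2)
H(g, 3)*100 + Z = (5/2)*100 + 91/5 = 250 + 91/5 = 1341/5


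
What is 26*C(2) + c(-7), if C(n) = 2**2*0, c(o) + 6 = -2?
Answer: -8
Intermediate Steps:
c(o) = -8 (c(o) = -6 - 2 = -8)
C(n) = 0 (C(n) = 4*0 = 0)
26*C(2) + c(-7) = 26*0 - 8 = 0 - 8 = -8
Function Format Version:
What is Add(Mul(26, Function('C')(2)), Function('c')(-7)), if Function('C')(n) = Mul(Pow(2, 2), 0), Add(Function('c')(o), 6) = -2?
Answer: -8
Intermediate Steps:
Function('c')(o) = -8 (Function('c')(o) = Add(-6, -2) = -8)
Function('C')(n) = 0 (Function('C')(n) = Mul(4, 0) = 0)
Add(Mul(26, Function('C')(2)), Function('c')(-7)) = Add(Mul(26, 0), -8) = Add(0, -8) = -8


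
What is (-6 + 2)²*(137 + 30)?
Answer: 2672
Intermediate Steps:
(-6 + 2)²*(137 + 30) = (-4)²*167 = 16*167 = 2672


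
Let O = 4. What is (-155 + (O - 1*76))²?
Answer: 51529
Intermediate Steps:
(-155 + (O - 1*76))² = (-155 + (4 - 1*76))² = (-155 + (4 - 76))² = (-155 - 72)² = (-227)² = 51529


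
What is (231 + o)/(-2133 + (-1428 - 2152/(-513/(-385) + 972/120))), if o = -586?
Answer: 9585/102307 ≈ 0.093689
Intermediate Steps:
(231 + o)/(-2133 + (-1428 - 2152/(-513/(-385) + 972/120))) = (231 - 586)/(-2133 + (-1428 - 2152/(-513/(-385) + 972/120))) = -355/(-2133 + (-1428 - 2152/(-513*(-1/385) + 972*(1/120)))) = -355/(-2133 + (-1428 - 2152/(513/385 + 81/10))) = -355/(-2133 + (-1428 - 2152/7263/770)) = -355/(-2133 + (-1428 - 2152*770/7263)) = -355/(-2133 + (-1428 - 1*6160/27)) = -355/(-2133 + (-1428 - 6160/27)) = -355/(-2133 - 44716/27) = -355/(-102307/27) = -355*(-27/102307) = 9585/102307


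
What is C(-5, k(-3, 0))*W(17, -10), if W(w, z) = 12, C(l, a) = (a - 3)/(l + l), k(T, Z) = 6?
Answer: -18/5 ≈ -3.6000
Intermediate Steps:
C(l, a) = (-3 + a)/(2*l) (C(l, a) = (-3 + a)/((2*l)) = (-3 + a)*(1/(2*l)) = (-3 + a)/(2*l))
C(-5, k(-3, 0))*W(17, -10) = ((1/2)*(-3 + 6)/(-5))*12 = ((1/2)*(-1/5)*3)*12 = -3/10*12 = -18/5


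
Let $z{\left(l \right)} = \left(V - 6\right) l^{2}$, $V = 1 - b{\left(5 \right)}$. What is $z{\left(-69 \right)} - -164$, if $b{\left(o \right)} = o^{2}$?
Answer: $-142666$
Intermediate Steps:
$V = -24$ ($V = 1 - 5^{2} = 1 - 25 = -24$)
$z{\left(l \right)} = - 30 l^{2}$ ($z{\left(l \right)} = \left(-24 - 6\right) l^{2} = - 30 l^{2}$)
$z{\left(-69 \right)} - -164 = - 30 \left(-69\right)^{2} - -164 = \left(-30\right) 4761 + 164 = -142830 + 164 = -142666$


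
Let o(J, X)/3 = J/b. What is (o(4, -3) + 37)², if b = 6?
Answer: 1521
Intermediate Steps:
o(J, X) = J/2 (o(J, X) = 3*(J/6) = J/2)
(o(4, -3) + 37)² = ((½)*4 + 37)² = (2 + 37)² = 39² = 1521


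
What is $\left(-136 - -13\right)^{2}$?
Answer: $15129$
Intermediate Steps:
$\left(-136 - -13\right)^{2} = \left(-136 + 13\right)^{2} = \left(-123\right)^{2} = 15129$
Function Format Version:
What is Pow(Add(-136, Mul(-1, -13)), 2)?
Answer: 15129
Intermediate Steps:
Pow(Add(-136, Mul(-1, -13)), 2) = Pow(Add(-136, 13), 2) = Pow(-123, 2) = 15129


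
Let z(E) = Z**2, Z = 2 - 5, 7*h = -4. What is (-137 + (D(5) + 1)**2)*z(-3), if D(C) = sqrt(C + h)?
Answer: -8289/7 + 18*sqrt(217)/7 ≈ -1146.3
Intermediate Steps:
h = -4/7 (h = (1/7)*(-4) = -4/7 ≈ -0.57143)
D(C) = sqrt(-4/7 + C) (D(C) = sqrt(C - 4/7) = sqrt(-4/7 + C))
Z = -3
z(E) = 9 (z(E) = (-3)**2 = 9)
(-137 + (D(5) + 1)**2)*z(-3) = (-137 + (sqrt(-28 + 49*5)/7 + 1)**2)*9 = (-137 + (sqrt(-28 + 245)/7 + 1)**2)*9 = (-137 + (sqrt(217)/7 + 1)**2)*9 = (-137 + (1 + sqrt(217)/7)**2)*9 = -1233 + 9*(1 + sqrt(217)/7)**2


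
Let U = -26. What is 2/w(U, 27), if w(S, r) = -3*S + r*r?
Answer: 2/807 ≈ 0.0024783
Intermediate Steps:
w(S, r) = r² - 3*S (w(S, r) = -3*S + r² = r² - 3*S)
2/w(U, 27) = 2/(27² - 3*(-26)) = 2/(729 + 78) = 2/807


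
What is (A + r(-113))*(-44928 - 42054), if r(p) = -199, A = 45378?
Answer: -3929759778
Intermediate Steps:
(A + r(-113))*(-44928 - 42054) = (45378 - 199)*(-44928 - 42054) = 45179*(-86982) = -3929759778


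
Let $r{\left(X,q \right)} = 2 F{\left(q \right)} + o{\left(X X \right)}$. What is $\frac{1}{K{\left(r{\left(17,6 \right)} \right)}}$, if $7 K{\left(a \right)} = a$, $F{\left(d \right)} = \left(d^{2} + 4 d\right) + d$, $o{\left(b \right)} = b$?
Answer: $\frac{7}{421} \approx 0.016627$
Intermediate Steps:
$F{\left(d \right)} = d^{2} + 5 d$
$r{\left(X,q \right)} = X^{2} + 2 q \left(5 + q\right)$ ($r{\left(X,q \right)} = 2 q \left(5 + q\right) + X X = 2 q \left(5 + q\right) + X^{2} = X^{2} + 2 q \left(5 + q\right)$)
$K{\left(a \right)} = \frac{a}{7}$
$\frac{1}{K{\left(r{\left(17,6 \right)} \right)}} = \frac{1}{\frac{1}{7} \left(17^{2} + 2 \cdot 6 \left(5 + 6\right)\right)} = \frac{1}{\frac{1}{7} \left(289 + 2 \cdot 6 \cdot 11\right)} = \frac{1}{\frac{1}{7} \left(289 + 132\right)} = \frac{1}{\frac{1}{7} \cdot 421} = \frac{1}{\frac{421}{7}} = \frac{7}{421}$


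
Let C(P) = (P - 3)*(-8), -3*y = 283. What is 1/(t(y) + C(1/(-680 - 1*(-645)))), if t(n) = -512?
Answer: -35/17072 ≈ -0.0020501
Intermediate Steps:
y = -283/3 (y = -⅓*283 = -283/3 ≈ -94.333)
C(P) = 24 - 8*P (C(P) = (-3 + P)*(-8) = 24 - 8*P)
1/(t(y) + C(1/(-680 - 1*(-645)))) = 1/(-512 + (24 - 8/(-680 - 1*(-645)))) = 1/(-512 + (24 - 8/(-680 + 645))) = 1/(-512 + (24 - 8/(-35))) = 1/(-512 + (24 - 8*(-1/35))) = 1/(-512 + (24 + 8/35)) = 1/(-512 + 848/35) = 1/(-17072/35) = -35/17072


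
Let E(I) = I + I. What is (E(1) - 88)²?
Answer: 7396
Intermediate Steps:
E(I) = 2*I
(E(1) - 88)² = (2*1 - 88)² = (2 - 88)² = (-86)² = 7396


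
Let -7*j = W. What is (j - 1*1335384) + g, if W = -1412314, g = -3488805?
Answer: -32357009/7 ≈ -4.6224e+6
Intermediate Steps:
j = 1412314/7 (j = -1/7*(-1412314) = 1412314/7 ≈ 2.0176e+5)
(j - 1*1335384) + g = (1412314/7 - 1*1335384) - 3488805 = (1412314/7 - 1335384) - 3488805 = -7935374/7 - 3488805 = -32357009/7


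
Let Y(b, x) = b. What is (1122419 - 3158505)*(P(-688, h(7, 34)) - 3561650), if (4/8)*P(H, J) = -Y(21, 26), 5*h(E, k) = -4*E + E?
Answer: 7251911217512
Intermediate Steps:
h(E, k) = -3*E/5 (h(E, k) = (-4*E + E)/5 = (-3*E)/5 = -3*E/5)
P(H, J) = -42 (P(H, J) = 2*(-1*21) = 2*(-21) = -42)
(1122419 - 3158505)*(P(-688, h(7, 34)) - 3561650) = (1122419 - 3158505)*(-42 - 3561650) = -2036086*(-3561692) = 7251911217512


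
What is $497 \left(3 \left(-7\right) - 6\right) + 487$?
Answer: $-12932$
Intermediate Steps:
$497 \left(3 \left(-7\right) - 6\right) + 487 = 497 \left(-21 - 6\right) + 487 = 497 \left(-27\right) + 487 = -13419 + 487 = -12932$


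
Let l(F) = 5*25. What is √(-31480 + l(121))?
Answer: I*√31355 ≈ 177.07*I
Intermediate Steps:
l(F) = 125
√(-31480 + l(121)) = √(-31480 + 125) = √(-31355) = I*√31355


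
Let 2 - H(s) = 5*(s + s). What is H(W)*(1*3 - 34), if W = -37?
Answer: -11532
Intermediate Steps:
H(s) = 2 - 10*s (H(s) = 2 - 5*(s + s) = 2 - 5*2*s = 2 - 10*s)
H(W)*(1*3 - 34) = (2 - 10*(-37))*(1*3 - 34) = (2 + 370)*(3 - 34) = 372*(-31) = -11532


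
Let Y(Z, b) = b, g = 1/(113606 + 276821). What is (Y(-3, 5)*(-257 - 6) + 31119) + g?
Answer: 11636286309/390427 ≈ 29804.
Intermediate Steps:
g = 1/390427 ≈ 2.5613e-6
(Y(-3, 5)*(-257 - 6) + 31119) + g = (5*(-257 - 6) + 31119) + 1/390427 = (5*(-263) + 31119) + 1/390427 = (-1315 + 31119) + 1/390427 = 29804 + 1/390427 = 11636286309/390427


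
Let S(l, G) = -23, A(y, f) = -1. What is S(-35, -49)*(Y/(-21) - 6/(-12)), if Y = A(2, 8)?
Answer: -529/42 ≈ -12.595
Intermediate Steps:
Y = -1
S(-35, -49)*(Y/(-21) - 6/(-12)) = -23*(-1/(-21) - 6/(-12)) = -23*(-1*(-1/21) - 6*(-1/12)) = -23*(1/21 + ½) = -23*23/42 = -529/42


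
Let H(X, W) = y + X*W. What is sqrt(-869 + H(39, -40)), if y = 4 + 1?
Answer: 2*I*sqrt(606) ≈ 49.234*I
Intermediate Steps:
y = 5
H(X, W) = 5 + W*X (H(X, W) = 5 + X*W = 5 + W*X)
sqrt(-869 + H(39, -40)) = sqrt(-869 + (5 - 40*39)) = sqrt(-869 + (5 - 1560)) = sqrt(-869 - 1555) = sqrt(-2424) = 2*I*sqrt(606)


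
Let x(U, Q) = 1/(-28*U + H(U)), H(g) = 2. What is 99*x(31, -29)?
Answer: -99/866 ≈ -0.11432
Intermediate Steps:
x(U, Q) = 1/(2 - 28*U) (x(U, Q) = 1/(-28*U + 2) = 1/(2 - 28*U))
99*x(31, -29) = 99*(-1/(-2 + 28*31)) = 99*(-1/(-2 + 868)) = 99*(-1/866) = -99/866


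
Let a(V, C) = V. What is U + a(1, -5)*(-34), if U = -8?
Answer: -42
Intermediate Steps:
U + a(1, -5)*(-34) = -8 + 1*(-34) = -8 - 34 = -42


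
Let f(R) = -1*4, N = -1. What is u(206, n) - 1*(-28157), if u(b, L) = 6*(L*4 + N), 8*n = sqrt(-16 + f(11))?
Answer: 28151 + 6*I*sqrt(5) ≈ 28151.0 + 13.416*I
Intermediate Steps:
f(R) = -4
n = I*sqrt(5)/4 (n = sqrt(-16 - 4)/8 = sqrt(-20)/8 = (2*I*sqrt(5))/8 = I*sqrt(5)/4 ≈ 0.55902*I)
u(b, L) = -6 + 24*L (u(b, L) = 6*(L*4 - 1) = 6*(4*L - 1) = 6*(-1 + 4*L) = -6 + 24*L)
u(206, n) - 1*(-28157) = (-6 + 24*(I*sqrt(5)/4)) - 1*(-28157) = (-6 + 6*I*sqrt(5)) + 28157 = 28151 + 6*I*sqrt(5)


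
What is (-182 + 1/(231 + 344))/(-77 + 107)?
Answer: -34883/5750 ≈ -6.0666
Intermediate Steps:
(-182 + 1/(231 + 344))/(-77 + 107) = (-182 + 1/575)/30 = (-182 + 1/575)*(1/30) = -104649/575*1/30 = -34883/5750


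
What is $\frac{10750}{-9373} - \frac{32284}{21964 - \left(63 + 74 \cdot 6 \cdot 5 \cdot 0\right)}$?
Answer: $- \frac{538033682}{205278073} \approx -2.621$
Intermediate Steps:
$\frac{10750}{-9373} - \frac{32284}{21964 - \left(63 + 74 \cdot 6 \cdot 5 \cdot 0\right)} = 10750 \left(- \frac{1}{9373}\right) - \frac{32284}{21964 - \left(63 + 74 \cdot 30 \cdot 0\right)} = - \frac{10750}{9373} - \frac{32284}{21964 - \left(63 + 74 \cdot 0\right)} = - \frac{10750}{9373} - \frac{32284}{21964 - \left(63 + 0\right)} = - \frac{10750}{9373} - \frac{32284}{21964 - 63} = - \frac{10750}{9373} - \frac{32284}{21901} = - \frac{538033682}{205278073}$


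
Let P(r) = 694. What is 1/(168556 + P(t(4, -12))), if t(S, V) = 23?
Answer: 1/169250 ≈ 5.9084e-6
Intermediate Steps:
1/(168556 + P(t(4, -12))) = 1/(168556 + 694) = 1/169250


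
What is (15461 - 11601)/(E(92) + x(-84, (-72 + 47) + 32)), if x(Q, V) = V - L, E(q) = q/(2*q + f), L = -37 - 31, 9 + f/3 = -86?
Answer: 389860/7483 ≈ 52.099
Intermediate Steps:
f = -285 (f = -27 + 3*(-86) = -27 - 258 = -285)
L = -68
E(q) = q/(-285 + 2*q) (E(q) = q/(2*q - 285) = q/(-285 + 2*q))
x(Q, V) = 68 + V (x(Q, V) = V - 1*(-68) = V + 68 = 68 + V)
(15461 - 11601)/(E(92) + x(-84, (-72 + 47) + 32)) = (15461 - 11601)/(92/(-285 + 2*92) + (68 + ((-72 + 47) + 32))) = 3860/(92/(-285 + 184) + (68 + (-25 + 32))) = 3860/(92/(-101) + (68 + 7)) = 3860/(92*(-1/101) + 75) = 3860/(-92/101 + 75) = 3860/(7483/101) = 3860*(101/7483) = 389860/7483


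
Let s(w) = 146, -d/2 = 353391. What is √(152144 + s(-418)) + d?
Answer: -706782 + √152290 ≈ -7.0639e+5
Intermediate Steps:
d = -706782 (d = -2*353391 = -706782)
√(152144 + s(-418)) + d = √(152144 + 146) - 706782 = √152290 - 706782 = -706782 + √152290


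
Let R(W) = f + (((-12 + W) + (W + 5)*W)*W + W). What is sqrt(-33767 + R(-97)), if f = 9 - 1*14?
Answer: 2*I*sqrt(222231) ≈ 942.83*I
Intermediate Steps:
f = -5 (f = 9 - 14 = -5)
R(W) = -5 + W + W*(-12 + W + W*(5 + W)) (R(W) = -5 + (((-12 + W) + (W + 5)*W)*W + W) = -5 + (((-12 + W) + (5 + W)*W)*W + W) = -5 + (((-12 + W) + W*(5 + W))*W + W) = -5 + ((-12 + W + W*(5 + W))*W + W) = -5 + (W*(-12 + W + W*(5 + W)) + W) = -5 + (W + W*(-12 + W + W*(5 + W))) = -5 + W + W*(-12 + W + W*(5 + W)))
sqrt(-33767 + R(-97)) = sqrt(-33767 + (-5 + (-97)**3 - 11*(-97) + 6*(-97)**2)) = sqrt(-33767 + (-5 - 912673 + 1067 + 6*9409)) = sqrt(-33767 + (-5 - 912673 + 1067 + 56454)) = sqrt(-33767 - 855157) = sqrt(-888924) = 2*I*sqrt(222231)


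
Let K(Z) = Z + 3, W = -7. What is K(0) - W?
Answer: 10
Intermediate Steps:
K(Z) = 3 + Z
K(0) - W = (3 + 0) - 1*(-7) = 3 + 7 = 10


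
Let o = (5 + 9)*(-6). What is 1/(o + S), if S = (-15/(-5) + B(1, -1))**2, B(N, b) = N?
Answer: -1/68 ≈ -0.014706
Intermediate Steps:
S = 16 (S = (-15/(-5) + 1)**2 = (-15*(-1/5) + 1)**2 = (3 + 1)**2 = 4**2 = 16)
o = -84 (o = 14*(-6) = -84)
1/(o + S) = 1/(-84 + 16) = 1/(-68) = -1/68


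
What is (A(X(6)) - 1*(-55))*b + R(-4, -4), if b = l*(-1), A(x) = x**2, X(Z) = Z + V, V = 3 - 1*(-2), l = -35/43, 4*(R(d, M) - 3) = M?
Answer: 6246/43 ≈ 145.26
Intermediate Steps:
R(d, M) = 3 + M/4
l = -35/43 (l = -35*1/43 = -35/43 ≈ -0.81395)
V = 5 (V = 3 + 2 = 5)
X(Z) = 5 + Z (X(Z) = Z + 5 = 5 + Z)
b = 35/43 (b = -35/43*(-1) = 35/43 ≈ 0.81395)
(A(X(6)) - 1*(-55))*b + R(-4, -4) = ((5 + 6)**2 - 1*(-55))*(35/43) + (3 + (1/4)*(-4)) = (11**2 + 55)*(35/43) + (3 - 1) = (121 + 55)*(35/43) + 2 = 176*(35/43) + 2 = 6160/43 + 2 = 6246/43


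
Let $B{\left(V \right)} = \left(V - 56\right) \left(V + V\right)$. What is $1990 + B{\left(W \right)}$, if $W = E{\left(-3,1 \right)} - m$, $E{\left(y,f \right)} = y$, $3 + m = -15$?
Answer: $760$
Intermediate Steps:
$m = -18$ ($m = -3 - 15 = -18$)
$W = 15$ ($W = -3 - -18 = -3 + 18 = 15$)
$B{\left(V \right)} = 2 V \left(-56 + V\right)$ ($B{\left(V \right)} = \left(-56 + V\right) 2 V = 2 V \left(-56 + V\right)$)
$1990 + B{\left(W \right)} = 1990 + 2 \cdot 15 \left(-56 + 15\right) = 1990 + 2 \cdot 15 \left(-41\right) = 1990 - 1230 = 760$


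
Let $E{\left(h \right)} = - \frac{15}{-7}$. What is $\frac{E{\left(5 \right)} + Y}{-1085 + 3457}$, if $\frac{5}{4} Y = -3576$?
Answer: $- \frac{100053}{83020} \approx -1.2052$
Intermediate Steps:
$Y = - \frac{14304}{5}$ ($Y = \frac{4}{5} \left(-3576\right) = - \frac{14304}{5} \approx -2860.8$)
$E{\left(h \right)} = \frac{15}{7}$ ($E{\left(h \right)} = \left(-15\right) \left(- \frac{1}{7}\right) = \frac{15}{7}$)
$\frac{E{\left(5 \right)} + Y}{-1085 + 3457} = \frac{\frac{15}{7} - \frac{14304}{5}}{-1085 + 3457} = - \frac{100053}{35 \cdot 2372} = \left(- \frac{100053}{35}\right) \frac{1}{2372} = - \frac{100053}{83020}$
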